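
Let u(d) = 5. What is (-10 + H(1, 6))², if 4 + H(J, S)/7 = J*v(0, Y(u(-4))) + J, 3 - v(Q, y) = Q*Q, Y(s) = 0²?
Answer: 100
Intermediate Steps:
Y(s) = 0
v(Q, y) = 3 - Q² (v(Q, y) = 3 - Q*Q = 3 - Q²)
H(J, S) = -28 + 28*J (H(J, S) = -28 + 7*(J*(3 - 1*0²) + J) = -28 + 7*(J*(3 - 1*0) + J) = -28 + 7*(J*(3 + 0) + J) = -28 + 7*(J*3 + J) = -28 + 7*(3*J + J) = -28 + 7*(4*J) = -28 + 28*J)
(-10 + H(1, 6))² = (-10 + (-28 + 28*1))² = (-10 + (-28 + 28))² = (-10 + 0)² = (-10)² = 100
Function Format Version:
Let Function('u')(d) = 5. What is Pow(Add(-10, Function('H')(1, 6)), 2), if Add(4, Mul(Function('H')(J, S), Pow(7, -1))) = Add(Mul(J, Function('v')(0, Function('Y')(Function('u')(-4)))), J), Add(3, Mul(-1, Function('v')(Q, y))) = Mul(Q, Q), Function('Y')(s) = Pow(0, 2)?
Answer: 100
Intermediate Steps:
Function('Y')(s) = 0
Function('v')(Q, y) = Add(3, Mul(-1, Pow(Q, 2))) (Function('v')(Q, y) = Add(3, Mul(-1, Mul(Q, Q))) = Add(3, Mul(-1, Pow(Q, 2))))
Function('H')(J, S) = Add(-28, Mul(28, J)) (Function('H')(J, S) = Add(-28, Mul(7, Add(Mul(J, Add(3, Mul(-1, Pow(0, 2)))), J))) = Add(-28, Mul(7, Add(Mul(J, Add(3, Mul(-1, 0))), J))) = Add(-28, Mul(7, Add(Mul(J, Add(3, 0)), J))) = Add(-28, Mul(7, Add(Mul(J, 3), J))) = Add(-28, Mul(7, Add(Mul(3, J), J))) = Add(-28, Mul(7, Mul(4, J))) = Add(-28, Mul(28, J)))
Pow(Add(-10, Function('H')(1, 6)), 2) = Pow(Add(-10, Add(-28, Mul(28, 1))), 2) = Pow(Add(-10, Add(-28, 28)), 2) = Pow(Add(-10, 0), 2) = Pow(-10, 2) = 100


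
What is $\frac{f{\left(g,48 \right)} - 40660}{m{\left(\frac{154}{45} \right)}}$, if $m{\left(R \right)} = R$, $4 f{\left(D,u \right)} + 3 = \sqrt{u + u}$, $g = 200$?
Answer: $- \frac{7318935}{616} + \frac{45 \sqrt{6}}{154} \approx -11881.0$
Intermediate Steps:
$f{\left(D,u \right)} = - \frac{3}{4} + \frac{\sqrt{2} \sqrt{u}}{4}$ ($f{\left(D,u \right)} = - \frac{3}{4} + \frac{\sqrt{u + u}}{4} = - \frac{3}{4} + \frac{\sqrt{2 u}}{4} = - \frac{3}{4} + \frac{\sqrt{2} \sqrt{u}}{4}$)
$\frac{f{\left(g,48 \right)} - 40660}{m{\left(\frac{154}{45} \right)}} = \frac{\left(- \frac{3}{4} + \frac{\sqrt{2} \sqrt{48}}{4}\right) - 40660}{154 \cdot \frac{1}{45}} = \frac{\left(- \frac{3}{4} + \frac{\sqrt{2} \cdot 4 \sqrt{3}}{4}\right) - 40660}{154 \cdot \frac{1}{45}} = \frac{\left(- \frac{3}{4} + \sqrt{6}\right) - 40660}{\frac{154}{45}} = \left(- \frac{162643}{4} + \sqrt{6}\right) \frac{45}{154} = - \frac{7318935}{616} + \frac{45 \sqrt{6}}{154}$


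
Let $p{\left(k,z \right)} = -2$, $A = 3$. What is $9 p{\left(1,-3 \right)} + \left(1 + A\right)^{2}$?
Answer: $-2$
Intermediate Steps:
$9 p{\left(1,-3 \right)} + \left(1 + A\right)^{2} = 9 \left(-2\right) + \left(1 + 3\right)^{2} = -18 + 4^{2} = -18 + 16 = -2$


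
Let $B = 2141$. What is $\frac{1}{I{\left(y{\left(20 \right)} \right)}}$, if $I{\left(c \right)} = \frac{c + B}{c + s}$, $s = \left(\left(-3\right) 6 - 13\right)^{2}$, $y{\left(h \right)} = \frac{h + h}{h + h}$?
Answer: $\frac{481}{1071} \approx 0.44911$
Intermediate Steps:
$y{\left(h \right)} = 1$ ($y{\left(h \right)} = \frac{2 h}{2 h} = 2 h \frac{1}{2 h} = 1$)
$s = 961$ ($s = \left(-18 - 13\right)^{2} = \left(-31\right)^{2} = 961$)
$I{\left(c \right)} = \frac{2141 + c}{961 + c}$ ($I{\left(c \right)} = \frac{c + 2141}{c + 961} = \frac{2141 + c}{961 + c}$)
$\frac{1}{I{\left(y{\left(20 \right)} \right)}} = \frac{1}{\frac{1}{961 + 1} \left(2141 + 1\right)} = \frac{1}{\frac{1}{962} \cdot 2142} = \frac{1}{\frac{1071}{481}} = \frac{481}{1071}$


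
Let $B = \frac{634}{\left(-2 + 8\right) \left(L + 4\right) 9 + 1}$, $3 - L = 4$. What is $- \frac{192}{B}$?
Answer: $- \frac{15648}{317} \approx -49.363$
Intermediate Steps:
$L = -1$ ($L = 3 - 4 = -1$)
$B = \frac{634}{163}$ ($B = \frac{634}{\left(-2 + 8\right) \left(-1 + 4\right) 9 + 1} = \frac{634}{6 \cdot 3 \cdot 9 + 1} = \frac{634}{18 \cdot 9 + 1} = \frac{634}{162 + 1} = \frac{634}{163} \approx 3.8896$)
$- \frac{192}{B} = - \frac{192}{\frac{634}{163}} = \left(-192\right) \frac{163}{634} = - \frac{15648}{317}$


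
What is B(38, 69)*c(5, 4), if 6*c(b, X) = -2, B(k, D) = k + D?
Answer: -107/3 ≈ -35.667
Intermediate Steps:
B(k, D) = D + k
c(b, X) = -⅓ (c(b, X) = (⅙)*(-2) = -⅓)
B(38, 69)*c(5, 4) = (69 + 38)*(-⅓) = 107*(-⅓) = -107/3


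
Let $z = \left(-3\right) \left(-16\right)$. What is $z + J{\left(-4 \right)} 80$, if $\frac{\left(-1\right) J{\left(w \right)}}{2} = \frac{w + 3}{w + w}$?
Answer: $28$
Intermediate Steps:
$J{\left(w \right)} = - \frac{3 + w}{w}$ ($J{\left(w \right)} = - 2 \frac{w + 3}{w + w} = - 2 \frac{3 + w}{2 w} = - \frac{3 + w}{w}$)
$z = 48$
$z + J{\left(-4 \right)} 80 = 48 + \frac{-3 - -4}{-4} \cdot 80 = 48 + - \frac{-3 + 4}{4} \cdot 80 = 48 + \left(- \frac{1}{4}\right) 1 \cdot 80 = 48 - 20 = 28$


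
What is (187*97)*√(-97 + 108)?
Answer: 18139*√11 ≈ 60160.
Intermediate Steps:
(187*97)*√(-97 + 108) = 18139*√11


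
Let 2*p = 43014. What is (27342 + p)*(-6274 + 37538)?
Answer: 1527215136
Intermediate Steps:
p = 21507 (p = (½)*43014 = 21507)
(27342 + p)*(-6274 + 37538) = (27342 + 21507)*(-6274 + 37538) = 48849*31264 = 1527215136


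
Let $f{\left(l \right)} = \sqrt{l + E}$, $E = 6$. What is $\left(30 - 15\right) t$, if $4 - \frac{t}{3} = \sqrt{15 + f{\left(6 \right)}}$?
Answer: $180 - 45 \sqrt{15 + 2 \sqrt{3}} \approx -13.364$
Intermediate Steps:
$f{\left(l \right)} = \sqrt{6 + l}$ ($f{\left(l \right)} = \sqrt{l + 6} = \sqrt{6 + l}$)
$t = 12 - 3 \sqrt{15 + 2 \sqrt{3}}$ ($t = 12 - 3 \sqrt{15 + \sqrt{6 + 6}} = 12 - 3 \sqrt{15 + \sqrt{12}} = 12 - 3 \sqrt{15 + 2 \sqrt{3}} \approx -0.89096$)
$\left(30 - 15\right) t = \left(30 - 15\right) \left(12 - 3 \sqrt{15 + 2 \sqrt{3}}\right) = 15 \left(12 - 3 \sqrt{15 + 2 \sqrt{3}}\right) = 180 - 45 \sqrt{15 + 2 \sqrt{3}}$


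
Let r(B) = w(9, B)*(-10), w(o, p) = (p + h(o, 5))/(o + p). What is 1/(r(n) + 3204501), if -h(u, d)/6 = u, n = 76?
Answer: 17/54476473 ≈ 3.1206e-7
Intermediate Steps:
h(u, d) = -6*u
w(o, p) = (p - 6*o)/(o + p)
r(B) = -10*(-54 + B)/(9 + B) (r(B) = ((B - 6*9)/(9 + B))*(-10) = ((B - 54)/(9 + B))*(-10) = ((-54 + B)/(9 + B))*(-10) = -10*(-54 + B)/(9 + B))
1/(r(n) + 3204501) = 1/(10*(54 - 1*76)/(9 + 76) + 3204501) = 1/(10*(54 - 76)/85 + 3204501) = 1/(10*(1/85)*(-22) + 3204501) = 1/(-44/17 + 3204501) = 1/(54476473/17) = 17/54476473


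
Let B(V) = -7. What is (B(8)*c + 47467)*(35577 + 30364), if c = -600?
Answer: 3406973647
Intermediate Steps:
(B(8)*c + 47467)*(35577 + 30364) = (-7*(-600) + 47467)*(35577 + 30364) = (4200 + 47467)*65941 = 51667*65941 = 3406973647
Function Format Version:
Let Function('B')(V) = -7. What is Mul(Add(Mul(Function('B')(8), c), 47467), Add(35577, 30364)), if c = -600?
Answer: 3406973647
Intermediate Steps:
Mul(Add(Mul(Function('B')(8), c), 47467), Add(35577, 30364)) = Mul(Add(Mul(-7, -600), 47467), Add(35577, 30364)) = Mul(Add(4200, 47467), 65941) = Mul(51667, 65941) = 3406973647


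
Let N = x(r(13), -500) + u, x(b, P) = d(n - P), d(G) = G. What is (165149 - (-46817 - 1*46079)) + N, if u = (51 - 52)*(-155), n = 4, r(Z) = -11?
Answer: 258704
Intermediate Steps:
u = 155 (u = -1*(-155) = 155)
x(b, P) = 4 - P
N = 659 (N = (4 - 1*(-500)) + 155 = (4 + 500) + 155 = 504 + 155 = 659)
(165149 - (-46817 - 1*46079)) + N = (165149 - (-46817 - 1*46079)) + 659 = (165149 - (-46817 - 46079)) + 659 = (165149 - 1*(-92896)) + 659 = (165149 + 92896) + 659 = 258045 + 659 = 258704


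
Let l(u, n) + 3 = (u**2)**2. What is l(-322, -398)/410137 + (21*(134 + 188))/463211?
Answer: 54721904063147/2087691977 ≈ 26212.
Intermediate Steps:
l(u, n) = -3 + u**4 (l(u, n) = -3 + (u**2)**2 = -3 + u**4)
l(-322, -398)/410137 + (21*(134 + 188))/463211 = (-3 + (-322)**4)/410137 + (21*(134 + 188))/463211 = (-3 + 10750371856)*(1/410137) + (21*322)*(1/463211) = 10750371853*(1/410137) + 6762*(1/463211) = 826951681/31549 + 966/66173 = 54721904063147/2087691977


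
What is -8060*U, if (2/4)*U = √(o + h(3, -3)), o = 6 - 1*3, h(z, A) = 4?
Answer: -16120*√7 ≈ -42650.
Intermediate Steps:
o = 3 (o = 6 - 3 = 3)
U = 2*√7 (U = 2*√(3 + 4) = 2*√7 ≈ 5.2915)
-8060*U = -16120*√7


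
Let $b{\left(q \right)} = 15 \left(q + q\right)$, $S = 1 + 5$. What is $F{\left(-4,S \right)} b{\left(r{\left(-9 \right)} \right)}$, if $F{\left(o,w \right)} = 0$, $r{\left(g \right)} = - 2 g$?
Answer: $0$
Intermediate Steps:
$S = 6$
$b{\left(q \right)} = 30 q$ ($b{\left(q \right)} = 15 \cdot 2 q = 30 q$)
$F{\left(-4,S \right)} b{\left(r{\left(-9 \right)} \right)} = 0 \cdot 30 \left(\left(-2\right) \left(-9\right)\right) = 0 \cdot 30 \cdot 18 = 0 \cdot 540 = 0$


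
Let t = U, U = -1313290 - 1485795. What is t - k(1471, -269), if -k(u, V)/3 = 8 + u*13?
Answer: -2741692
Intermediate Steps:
U = -2799085
k(u, V) = -24 - 39*u (k(u, V) = -3*(8 + u*13) = -3*(8 + 13*u) = -24 - 39*u)
t = -2799085
t - k(1471, -269) = -2799085 - (-24 - 39*1471) = -2799085 - (-24 - 57369) = -2799085 - 1*(-57393) = -2799085 + 57393 = -2741692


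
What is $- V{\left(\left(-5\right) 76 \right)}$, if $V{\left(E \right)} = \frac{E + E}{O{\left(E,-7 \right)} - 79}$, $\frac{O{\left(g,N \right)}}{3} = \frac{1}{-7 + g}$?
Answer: $- \frac{12255}{1274} \approx -9.6193$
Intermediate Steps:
$O{\left(g,N \right)} = \frac{3}{-7 + g}$
$V{\left(E \right)} = \frac{2 E}{-79 + \frac{3}{-7 + E}}$ ($V{\left(E \right)} = \frac{E + E}{\frac{3}{-7 + E} - 79} = \frac{2 E}{-79 + \frac{3}{-7 + E}}$)
$- V{\left(\left(-5\right) 76 \right)} = - \frac{2 \left(\left(-5\right) 76\right) \left(7 - \left(-5\right) 76\right)}{-556 + 79 \left(\left(-5\right) 76\right)} = - \frac{2 \left(-380\right) \left(7 - -380\right)}{-556 + 79 \left(-380\right)} = - \frac{2 \left(-380\right) \left(7 + 380\right)}{-556 - 30020} = - \frac{2 \left(-380\right) 387}{-30576} = - \frac{2 \left(-380\right) \left(-1\right) 387}{30576} = \left(-1\right) \frac{12255}{1274} = - \frac{12255}{1274}$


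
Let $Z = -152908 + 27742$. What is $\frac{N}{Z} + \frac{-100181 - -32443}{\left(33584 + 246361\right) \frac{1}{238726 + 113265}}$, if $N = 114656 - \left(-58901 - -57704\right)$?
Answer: $- \frac{994795397611171}{11679865290} \approx -85172.0$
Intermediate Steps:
$N = 115853$ ($N = 114656 - \left(-58901 + 57704\right) = 114656 - -1197 = 114656 + 1197 = 115853$)
$Z = -125166$
$\frac{N}{Z} + \frac{-100181 - -32443}{\left(33584 + 246361\right) \frac{1}{238726 + 113265}} = \frac{115853}{-125166} + \frac{-100181 - -32443}{\left(33584 + 246361\right) \frac{1}{238726 + 113265}} = 115853 \left(- \frac{1}{125166}\right) + \frac{-100181 + 32443}{279945 \cdot \frac{1}{351991}} = - \frac{115853}{125166} - \frac{67738}{279945 \cdot \frac{1}{351991}} = - \frac{115853}{125166} - \frac{67738}{\frac{279945}{351991}} = - \frac{115853}{125166} - \frac{23843166358}{279945} = - \frac{994795397611171}{11679865290}$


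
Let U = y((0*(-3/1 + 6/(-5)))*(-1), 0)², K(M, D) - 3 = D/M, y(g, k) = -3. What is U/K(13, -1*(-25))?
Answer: 117/64 ≈ 1.8281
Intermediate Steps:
K(M, D) = 3 + D/M
U = 9 (U = (-3)² = 9)
U/K(13, -1*(-25)) = 9/(3 - 1*(-25)/13) = 9/(3 + 25*(1/13)) = 9/(3 + 25/13) = 9/(64/13) = 9*(13/64) = 117/64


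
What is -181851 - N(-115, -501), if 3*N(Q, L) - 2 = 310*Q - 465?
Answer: -509440/3 ≈ -1.6981e+5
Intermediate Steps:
N(Q, L) = -463/3 + 310*Q/3 (N(Q, L) = 2/3 + (310*Q - 465)/3 = 2/3 + (-465 + 310*Q)/3 = 2/3 + (-155 + 310*Q/3) = -463/3 + 310*Q/3)
-181851 - N(-115, -501) = -181851 - (-463/3 + (310/3)*(-115)) = -181851 - (-463/3 - 35650/3) = -181851 - 1*(-36113/3) = -181851 + 36113/3 = -509440/3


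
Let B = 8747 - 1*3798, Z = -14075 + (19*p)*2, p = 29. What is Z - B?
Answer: -17922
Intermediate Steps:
Z = -12973 (Z = -14075 + (19*29)*2 = -14075 + 551*2 = -14075 + 1102 = -12973)
B = 4949 (B = 8747 - 3798 = 4949)
Z - B = -12973 - 1*4949 = -12973 - 4949 = -17922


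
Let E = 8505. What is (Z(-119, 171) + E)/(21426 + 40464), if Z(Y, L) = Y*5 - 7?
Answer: 7903/61890 ≈ 0.12769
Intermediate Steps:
Z(Y, L) = -7 + 5*Y (Z(Y, L) = 5*Y - 7 = -7 + 5*Y)
(Z(-119, 171) + E)/(21426 + 40464) = ((-7 + 5*(-119)) + 8505)/(21426 + 40464) = ((-7 - 595) + 8505)/61890 = (-602 + 8505)*(1/61890) = 7903*(1/61890) = 7903/61890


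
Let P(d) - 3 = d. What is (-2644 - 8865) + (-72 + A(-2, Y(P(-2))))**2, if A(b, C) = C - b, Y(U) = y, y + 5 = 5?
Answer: -6609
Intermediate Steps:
y = 0 (y = -5 + 5 = 0)
P(d) = 3 + d
Y(U) = 0
(-2644 - 8865) + (-72 + A(-2, Y(P(-2))))**2 = (-2644 - 8865) + (-72 + (0 - 1*(-2)))**2 = -11509 + (-72 + (0 + 2))**2 = -11509 + (-72 + 2)**2 = -11509 + (-70)**2 = -11509 + 4900 = -6609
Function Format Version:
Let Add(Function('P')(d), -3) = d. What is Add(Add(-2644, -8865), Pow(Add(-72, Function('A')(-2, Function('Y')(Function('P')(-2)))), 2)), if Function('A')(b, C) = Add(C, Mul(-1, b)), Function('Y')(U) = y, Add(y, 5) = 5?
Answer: -6609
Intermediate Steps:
y = 0 (y = Add(-5, 5) = 0)
Function('P')(d) = Add(3, d)
Function('Y')(U) = 0
Add(Add(-2644, -8865), Pow(Add(-72, Function('A')(-2, Function('Y')(Function('P')(-2)))), 2)) = Add(Add(-2644, -8865), Pow(Add(-72, Add(0, Mul(-1, -2))), 2)) = Add(-11509, Pow(Add(-72, Add(0, 2)), 2)) = Add(-11509, Pow(Add(-72, 2), 2)) = Add(-11509, Pow(-70, 2)) = Add(-11509, 4900) = -6609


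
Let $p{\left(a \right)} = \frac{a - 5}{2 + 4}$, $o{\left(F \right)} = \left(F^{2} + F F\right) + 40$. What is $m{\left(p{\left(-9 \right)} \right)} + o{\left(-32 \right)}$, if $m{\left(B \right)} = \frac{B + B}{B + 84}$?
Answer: $\frac{73078}{35} \approx 2087.9$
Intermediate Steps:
$o{\left(F \right)} = 40 + 2 F^{2}$ ($o{\left(F \right)} = \left(F^{2} + F^{2}\right) + 40 = 2 F^{2} + 40 = 40 + 2 F^{2}$)
$p{\left(a \right)} = - \frac{5}{6} + \frac{a}{6}$ ($p{\left(a \right)} = \frac{-5 + a}{6} = \left(-5 + a\right) \frac{1}{6} = - \frac{5}{6} + \frac{a}{6}$)
$m{\left(B \right)} = \frac{2 B}{84 + B}$
$m{\left(p{\left(-9 \right)} \right)} + o{\left(-32 \right)} = \frac{2 \left(- \frac{5}{6} + \frac{1}{6} \left(-9\right)\right)}{84 + \left(- \frac{5}{6} + \frac{1}{6} \left(-9\right)\right)} + \left(40 + 2 \left(-32\right)^{2}\right) = \frac{2 \left(- \frac{5}{6} - \frac{3}{2}\right)}{84 - \frac{7}{3}} + \left(40 + 2 \cdot 1024\right) = 2 \left(- \frac{7}{3}\right) \frac{1}{84 - \frac{7}{3}} + \left(40 + 2048\right) = 2 \left(- \frac{7}{3}\right) \frac{1}{\frac{245}{3}} + 2088 = 2 \left(- \frac{7}{3}\right) \frac{3}{245} + 2088 = - \frac{2}{35} + 2088 = \frac{73078}{35}$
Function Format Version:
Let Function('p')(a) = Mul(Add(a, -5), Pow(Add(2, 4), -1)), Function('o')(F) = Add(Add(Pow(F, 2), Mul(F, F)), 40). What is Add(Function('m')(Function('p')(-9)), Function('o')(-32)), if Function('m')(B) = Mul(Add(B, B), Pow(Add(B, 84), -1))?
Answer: Rational(73078, 35) ≈ 2087.9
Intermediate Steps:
Function('o')(F) = Add(40, Mul(2, Pow(F, 2))) (Function('o')(F) = Add(Add(Pow(F, 2), Pow(F, 2)), 40) = Add(Mul(2, Pow(F, 2)), 40) = Add(40, Mul(2, Pow(F, 2))))
Function('p')(a) = Add(Rational(-5, 6), Mul(Rational(1, 6), a)) (Function('p')(a) = Mul(Add(-5, a), Pow(6, -1)) = Mul(Add(-5, a), Rational(1, 6)) = Add(Rational(-5, 6), Mul(Rational(1, 6), a)))
Function('m')(B) = Mul(2, B, Pow(Add(84, B), -1)) (Function('m')(B) = Mul(Mul(2, B), Pow(Add(84, B), -1)) = Mul(2, B, Pow(Add(84, B), -1)))
Add(Function('m')(Function('p')(-9)), Function('o')(-32)) = Add(Mul(2, Add(Rational(-5, 6), Mul(Rational(1, 6), -9)), Pow(Add(84, Add(Rational(-5, 6), Mul(Rational(1, 6), -9))), -1)), Add(40, Mul(2, Pow(-32, 2)))) = Add(Mul(2, Add(Rational(-5, 6), Rational(-3, 2)), Pow(Add(84, Add(Rational(-5, 6), Rational(-3, 2))), -1)), Add(40, Mul(2, 1024))) = Add(Mul(2, Rational(-7, 3), Pow(Add(84, Rational(-7, 3)), -1)), Add(40, 2048)) = Add(Mul(2, Rational(-7, 3), Pow(Rational(245, 3), -1)), 2088) = Add(Mul(2, Rational(-7, 3), Rational(3, 245)), 2088) = Add(Rational(-2, 35), 2088) = Rational(73078, 35)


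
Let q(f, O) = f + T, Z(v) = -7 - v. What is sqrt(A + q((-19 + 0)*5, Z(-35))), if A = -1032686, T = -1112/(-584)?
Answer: 3*I*sqrt(611519978)/73 ≈ 1016.3*I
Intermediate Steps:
T = 139/73 (T = -1112*(-1/584) = 139/73 ≈ 1.9041)
q(f, O) = 139/73 + f (q(f, O) = f + 139/73 = 139/73 + f)
sqrt(A + q((-19 + 0)*5, Z(-35))) = sqrt(-1032686 + (139/73 + (-19 + 0)*5)) = sqrt(-1032686 + (139/73 - 19*5)) = sqrt(-1032686 + (139/73 - 95)) = sqrt(-1032686 - 6796/73) = sqrt(-75392874/73) = 3*I*sqrt(611519978)/73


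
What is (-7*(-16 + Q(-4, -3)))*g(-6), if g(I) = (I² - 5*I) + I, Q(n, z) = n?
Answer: 8400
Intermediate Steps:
g(I) = I² - 4*I
(-7*(-16 + Q(-4, -3)))*g(-6) = (-7*(-16 - 4))*(-6*(-4 - 6)) = (-7*(-20))*(-6*(-10)) = 140*60 = 8400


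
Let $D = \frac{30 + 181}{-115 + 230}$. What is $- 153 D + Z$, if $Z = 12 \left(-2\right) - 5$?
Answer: $- \frac{35618}{115} \approx -309.72$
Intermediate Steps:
$Z = -29$ ($Z = -24 - 5 = -29$)
$D = \frac{211}{115} \approx 1.8348$
$- 153 D + Z = \left(-153\right) \frac{211}{115} - 29 = - \frac{32283}{115} - 29 = - \frac{35618}{115}$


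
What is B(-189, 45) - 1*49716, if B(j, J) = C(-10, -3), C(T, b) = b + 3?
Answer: -49716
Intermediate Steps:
C(T, b) = 3 + b
B(j, J) = 0 (B(j, J) = 3 - 3 = 0)
B(-189, 45) - 1*49716 = 0 - 1*49716 = 0 - 49716 = -49716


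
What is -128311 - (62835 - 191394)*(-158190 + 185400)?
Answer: 3497962079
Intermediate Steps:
-128311 - (62835 - 191394)*(-158190 + 185400) = -128311 - (-128559)*27210 = -128311 - 1*(-3498090390) = -128311 + 3498090390 = 3497962079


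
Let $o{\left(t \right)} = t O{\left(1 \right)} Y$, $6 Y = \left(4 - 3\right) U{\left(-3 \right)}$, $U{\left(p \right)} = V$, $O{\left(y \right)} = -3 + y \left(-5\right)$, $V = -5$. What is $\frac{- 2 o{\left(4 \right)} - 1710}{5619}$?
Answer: $- \frac{5290}{16857} \approx -0.31382$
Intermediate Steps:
$O{\left(y \right)} = -3 - 5 y$
$U{\left(p \right)} = -5$
$Y = - \frac{5}{6}$ ($Y = \frac{\left(4 - 3\right) \left(-5\right)}{6} = \frac{1 \left(-5\right)}{6} = \frac{1}{6} \left(-5\right) = - \frac{5}{6} \approx -0.83333$)
$o{\left(t \right)} = \frac{20 t}{3}$ ($o{\left(t \right)} = t \left(-3 - 5\right) \left(- \frac{5}{6}\right) = t \left(-8\right) \left(- \frac{5}{6}\right) = - 8 t \left(- \frac{5}{6}\right) = \frac{20 t}{3}$)
$\frac{- 2 o{\left(4 \right)} - 1710}{5619} = \frac{- 2 \cdot \frac{20}{3} \cdot 4 - 1710}{5619} = \left(\left(-2\right) \frac{80}{3} - 1710\right) \frac{1}{5619} = \left(- \frac{160}{3} - 1710\right) \frac{1}{5619} = \left(- \frac{5290}{3}\right) \frac{1}{5619} = - \frac{5290}{16857}$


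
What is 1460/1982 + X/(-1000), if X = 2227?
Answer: -1476957/991000 ≈ -1.4904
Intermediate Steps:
1460/1982 + X/(-1000) = 1460/1982 + 2227/(-1000) = 1460*(1/1982) + 2227*(-1/1000) = 730/991 - 2227/1000 = -1476957/991000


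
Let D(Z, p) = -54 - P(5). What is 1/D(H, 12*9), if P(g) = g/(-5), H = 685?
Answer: -1/53 ≈ -0.018868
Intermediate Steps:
P(g) = -g/5 (P(g) = g*(-⅕) = -g/5)
D(Z, p) = -53 (D(Z, p) = -54 - (-1)*5/5 = -54 - 1*(-1) = -54 + 1 = -53)
1/D(H, 12*9) = 1/(-53) = -1/53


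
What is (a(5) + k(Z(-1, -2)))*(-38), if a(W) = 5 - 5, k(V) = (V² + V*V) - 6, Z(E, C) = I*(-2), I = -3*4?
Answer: -43548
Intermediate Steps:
I = -12
Z(E, C) = 24 (Z(E, C) = -12*(-2) = 24)
k(V) = -6 + 2*V² (k(V) = (V² + V²) - 6 = 2*V² - 6 = -6 + 2*V²)
a(W) = 0
(a(5) + k(Z(-1, -2)))*(-38) = (0 + (-6 + 2*24²))*(-38) = (0 + (-6 + 2*576))*(-38) = (0 + (-6 + 1152))*(-38) = (0 + 1146)*(-38) = 1146*(-38) = -43548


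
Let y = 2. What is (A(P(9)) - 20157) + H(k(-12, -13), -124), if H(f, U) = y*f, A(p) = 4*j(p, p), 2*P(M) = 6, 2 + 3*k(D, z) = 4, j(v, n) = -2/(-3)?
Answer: -20153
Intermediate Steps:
j(v, n) = ⅔ (j(v, n) = -2*(-⅓) = ⅔)
k(D, z) = ⅔ (k(D, z) = -⅔ + (⅓)*4 = -⅔ + 4/3 = ⅔)
P(M) = 3 (P(M) = (½)*6 = 3)
A(p) = 8/3 (A(p) = 4*(⅔) = 8/3)
H(f, U) = 2*f
(A(P(9)) - 20157) + H(k(-12, -13), -124) = (8/3 - 20157) + 2*(⅔) = -60463/3 + 4/3 = -20153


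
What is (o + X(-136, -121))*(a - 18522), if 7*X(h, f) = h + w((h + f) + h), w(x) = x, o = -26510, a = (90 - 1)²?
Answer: 1972835499/7 ≈ 2.8183e+8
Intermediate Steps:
a = 7921 (a = 89² = 7921)
X(h, f) = f/7 + 3*h/7 (X(h, f) = (h + ((h + f) + h))/7 = (h + ((f + h) + h))/7 = (h + (f + 2*h))/7 = (f + 3*h)/7 = f/7 + 3*h/7)
(o + X(-136, -121))*(a - 18522) = (-26510 + ((⅐)*(-121) + (3/7)*(-136)))*(7921 - 18522) = (-26510 + (-121/7 - 408/7))*(-10601) = (-26510 - 529/7)*(-10601) = -186099/7*(-10601) = 1972835499/7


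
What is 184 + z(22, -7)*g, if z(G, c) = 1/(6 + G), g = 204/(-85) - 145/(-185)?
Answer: 952821/5180 ≈ 183.94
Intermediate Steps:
g = -299/185 (g = 204*(-1/85) - 145*(-1/185) = -12/5 + 29/37 = -299/185 ≈ -1.6162)
184 + z(22, -7)*g = 184 - 299/185/(6 + 22) = 184 - 299/185/28 = 184 + (1/28)*(-299/185) = 184 - 299/5180 = 952821/5180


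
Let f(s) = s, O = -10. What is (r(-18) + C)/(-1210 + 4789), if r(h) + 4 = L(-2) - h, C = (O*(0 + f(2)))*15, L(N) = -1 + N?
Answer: -289/3579 ≈ -0.080749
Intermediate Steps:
C = -300 (C = -10*(0 + 2)*15 = -10*2*15 = -20*15 = -300)
r(h) = -7 - h (r(h) = -4 + ((-1 - 2) - h) = -4 + (-3 - h) = -7 - h)
(r(-18) + C)/(-1210 + 4789) = ((-7 - 1*(-18)) - 300)/(-1210 + 4789) = ((-7 + 18) - 300)/3579 = (11 - 300)*(1/3579) = -289*1/3579 = -289/3579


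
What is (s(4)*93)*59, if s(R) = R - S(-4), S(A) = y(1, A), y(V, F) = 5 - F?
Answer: -27435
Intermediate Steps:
S(A) = 5 - A
s(R) = -9 + R (s(R) = R - (5 - 1*(-4)) = R - (5 + 4) = R - 1*9 = R - 9 = -9 + R)
(s(4)*93)*59 = ((-9 + 4)*93)*59 = -5*93*59 = -465*59 = -27435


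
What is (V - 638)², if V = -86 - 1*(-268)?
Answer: 207936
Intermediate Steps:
V = 182 (V = -86 + 268 = 182)
(V - 638)² = (182 - 638)² = (-456)² = 207936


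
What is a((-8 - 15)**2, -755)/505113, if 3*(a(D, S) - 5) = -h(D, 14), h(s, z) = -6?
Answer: 1/72159 ≈ 1.3858e-5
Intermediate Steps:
a(D, S) = 7 (a(D, S) = 5 + (-1*(-6))/3 = 5 + (1/3)*6 = 5 + 2 = 7)
a((-8 - 15)**2, -755)/505113 = 7/505113 = 7*(1/505113) = 1/72159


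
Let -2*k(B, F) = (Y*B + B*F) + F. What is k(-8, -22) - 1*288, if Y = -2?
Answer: -373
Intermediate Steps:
k(B, F) = B - F/2 - B*F/2 (k(B, F) = -((-2*B + B*F) + F)/2 = -(F - 2*B + B*F)/2 = B - F/2 - B*F/2)
k(-8, -22) - 1*288 = (-8 - ½*(-22) - ½*(-8)*(-22)) - 1*288 = (-8 + 11 - 88) - 288 = -85 - 288 = -373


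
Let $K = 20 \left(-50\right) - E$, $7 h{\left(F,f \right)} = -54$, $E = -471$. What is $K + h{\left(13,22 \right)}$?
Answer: $- \frac{3757}{7} \approx -536.71$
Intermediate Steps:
$h{\left(F,f \right)} = - \frac{54}{7}$ ($h{\left(F,f \right)} = \frac{1}{7} \left(-54\right) = - \frac{54}{7}$)
$K = -529$ ($K = 20 \left(-50\right) - -471 = -1000 + 471 = -529$)
$K + h{\left(13,22 \right)} = -529 - \frac{54}{7} = - \frac{3757}{7}$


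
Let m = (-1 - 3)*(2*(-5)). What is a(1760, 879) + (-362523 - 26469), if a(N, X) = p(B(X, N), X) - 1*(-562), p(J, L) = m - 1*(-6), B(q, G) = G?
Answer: -388384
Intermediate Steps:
m = 40 (m = -4*(-10) = 40)
p(J, L) = 46 (p(J, L) = 40 - 1*(-6) = 40 + 6 = 46)
a(N, X) = 608 (a(N, X) = 46 - 1*(-562) = 46 + 562 = 608)
a(1760, 879) + (-362523 - 26469) = 608 + (-362523 - 26469) = 608 - 388992 = -388384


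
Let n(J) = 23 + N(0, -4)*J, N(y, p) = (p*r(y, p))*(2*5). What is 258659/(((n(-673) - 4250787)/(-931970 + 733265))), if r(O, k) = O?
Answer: 51396836595/4250764 ≈ 12091.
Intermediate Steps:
N(y, p) = 10*p*y (N(y, p) = (p*y)*(2*5) = (p*y)*10 = 10*p*y)
n(J) = 23 (n(J) = 23 + (10*(-4)*0)*J = 23 + 0*J = 23 + 0 = 23)
258659/(((n(-673) - 4250787)/(-931970 + 733265))) = 258659/(((23 - 4250787)/(-931970 + 733265))) = 258659/((-4250764/(-198705))) = 258659/((-4250764*(-1/198705))) = 258659/(4250764/198705) = 258659*(198705/4250764) = 51396836595/4250764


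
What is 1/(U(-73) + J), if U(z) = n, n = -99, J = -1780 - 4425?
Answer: -1/6304 ≈ -0.00015863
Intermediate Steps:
J = -6205
U(z) = -99
1/(U(-73) + J) = 1/(-99 - 6205) = 1/(-6304) = -1/6304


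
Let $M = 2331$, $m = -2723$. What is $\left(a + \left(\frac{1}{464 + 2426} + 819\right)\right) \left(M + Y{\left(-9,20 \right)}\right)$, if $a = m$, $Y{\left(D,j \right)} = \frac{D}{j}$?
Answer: $- \frac{256479777549}{57800} \approx -4.4374 \cdot 10^{6}$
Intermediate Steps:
$a = -2723$
$\left(a + \left(\frac{1}{464 + 2426} + 819\right)\right) \left(M + Y{\left(-9,20 \right)}\right) = \left(-2723 + \left(\frac{1}{464 + 2426} + 819\right)\right) \left(2331 - \frac{9}{20}\right) = \left(-2723 + \left(\frac{1}{2890} + 819\right)\right) \left(2331 - \frac{9}{20}\right) = \left(-2723 + \frac{2366911}{2890}\right) \frac{46611}{20} = \left(- \frac{5502559}{2890}\right) \frac{46611}{20} = - \frac{256479777549}{57800}$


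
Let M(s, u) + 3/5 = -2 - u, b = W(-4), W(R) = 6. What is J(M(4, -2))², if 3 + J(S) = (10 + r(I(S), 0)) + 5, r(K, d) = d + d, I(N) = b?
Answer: 144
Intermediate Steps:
b = 6
I(N) = 6
M(s, u) = -13/5 - u (M(s, u) = -⅗ + (-2 - u) = -13/5 - u)
r(K, d) = 2*d
J(S) = 12 (J(S) = -3 + ((10 + 2*0) + 5) = -3 + ((10 + 0) + 5) = -3 + (10 + 5) = -3 + 15 = 12)
J(M(4, -2))² = 12² = 144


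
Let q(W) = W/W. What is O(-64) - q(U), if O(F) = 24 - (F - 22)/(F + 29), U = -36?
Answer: 719/35 ≈ 20.543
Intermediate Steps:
q(W) = 1
O(F) = 24 - (-22 + F)/(29 + F)
O(-64) - q(U) = (718 + 23*(-64))/(29 - 64) - 1*1 = (718 - 1472)/(-35) - 1 = -1/35*(-754) - 1 = 754/35 - 1 = 719/35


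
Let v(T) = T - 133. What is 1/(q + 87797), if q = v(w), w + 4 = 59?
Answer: 1/87719 ≈ 1.1400e-5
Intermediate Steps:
w = 55 (w = -4 + 59 = 55)
v(T) = -133 + T
q = -78 (q = -133 + 55 = -78)
1/(q + 87797) = 1/(-78 + 87797) = 1/87719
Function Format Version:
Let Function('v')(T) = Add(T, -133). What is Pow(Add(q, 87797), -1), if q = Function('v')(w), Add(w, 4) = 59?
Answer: Rational(1, 87719) ≈ 1.1400e-5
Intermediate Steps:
w = 55 (w = Add(-4, 59) = 55)
Function('v')(T) = Add(-133, T)
q = -78 (q = Add(-133, 55) = -78)
Pow(Add(q, 87797), -1) = Pow(Add(-78, 87797), -1) = Pow(87719, -1) = Rational(1, 87719)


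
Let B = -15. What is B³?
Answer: -3375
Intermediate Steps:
B³ = (-15)³ = -3375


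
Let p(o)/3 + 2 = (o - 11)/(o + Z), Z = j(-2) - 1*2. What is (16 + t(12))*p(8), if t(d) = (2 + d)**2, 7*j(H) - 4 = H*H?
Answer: -38478/25 ≈ -1539.1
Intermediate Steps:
j(H) = 4/7 + H**2/7 (j(H) = 4/7 + (H*H)/7 = 4/7 + H**2/7)
Z = -6/7 (Z = (4/7 + (1/7)*(-2)**2) - 1*2 = (4/7 + (1/7)*4) - 2 = (4/7 + 4/7) - 2 = 8/7 - 2 = -6/7 ≈ -0.85714)
p(o) = -6 + 3*(-11 + o)/(-6/7 + o) (p(o) = -6 + 3*((o - 11)/(o - 6/7)) = -6 + 3*((-11 + o)/(-6/7 + o)) = -6 + 3*(-11 + o)/(-6/7 + o))
(16 + t(12))*p(8) = (16 + (2 + 12)**2)*(3*(-65 - 7*8)/(-6 + 7*8)) = (16 + 14**2)*(3*(-65 - 56)/(-6 + 56)) = (16 + 196)*(3*(-121)/50) = 212*(3*(1/50)*(-121)) = 212*(-363/50) = -38478/25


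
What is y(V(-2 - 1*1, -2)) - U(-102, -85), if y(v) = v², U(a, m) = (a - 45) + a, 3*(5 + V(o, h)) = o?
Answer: 285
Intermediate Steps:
V(o, h) = -5 + o/3
U(a, m) = -45 + 2*a (U(a, m) = (-45 + a) + a = -45 + 2*a)
y(V(-2 - 1*1, -2)) - U(-102, -85) = (-5 + (-2 - 1*1)/3)² - (-45 + 2*(-102)) = (-5 + (-2 - 1)/3)² - (-45 - 204) = (-5 + (⅓)*(-3))² - 1*(-249) = (-5 - 1)² + 249 = (-6)² + 249 = 36 + 249 = 285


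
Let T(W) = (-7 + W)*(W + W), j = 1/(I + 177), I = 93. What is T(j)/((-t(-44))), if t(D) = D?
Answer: -1889/1603800 ≈ -0.0011778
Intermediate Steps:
j = 1/270 (j = 1/(93 + 177) = 1/270 ≈ 0.0037037)
T(W) = 2*W*(-7 + W) (T(W) = (-7 + W)*(2*W) = 2*W*(-7 + W))
T(j)/((-t(-44))) = (2*(1/270)*(-7 + 1/270))/((-1*(-44))) = (2*(1/270)*(-1889/270))/44 = -1889/36450*1/44 = -1889/1603800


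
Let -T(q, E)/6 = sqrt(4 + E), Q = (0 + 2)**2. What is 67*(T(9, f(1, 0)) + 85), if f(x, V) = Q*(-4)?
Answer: 5695 - 804*I*sqrt(3) ≈ 5695.0 - 1392.6*I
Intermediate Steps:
Q = 4 (Q = 2**2 = 4)
f(x, V) = -16 (f(x, V) = 4*(-4) = -16)
T(q, E) = -6*sqrt(4 + E)
67*(T(9, f(1, 0)) + 85) = 67*(-6*sqrt(4 - 16) + 85) = 67*(-12*I*sqrt(3) + 85) = 67*(85 - 12*I*sqrt(3)) = 5695 - 804*I*sqrt(3)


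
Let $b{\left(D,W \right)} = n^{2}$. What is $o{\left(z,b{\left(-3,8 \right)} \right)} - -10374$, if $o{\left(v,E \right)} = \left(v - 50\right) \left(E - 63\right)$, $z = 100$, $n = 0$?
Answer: $7224$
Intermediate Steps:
$b{\left(D,W \right)} = 0$ ($b{\left(D,W \right)} = 0^{2} = 0$)
$o{\left(v,E \right)} = \left(-63 + E\right) \left(-50 + v\right)$ ($o{\left(v,E \right)} = \left(-50 + v\right) \left(-63 + E\right) = \left(-63 + E\right) \left(-50 + v\right)$)
$o{\left(z,b{\left(-3,8 \right)} \right)} - -10374 = \left(3150 - 6300 - 0 + 0 \cdot 100\right) - -10374 = \left(3150 - 6300 + 0 + 0\right) + 10374 = -3150 + 10374 = 7224$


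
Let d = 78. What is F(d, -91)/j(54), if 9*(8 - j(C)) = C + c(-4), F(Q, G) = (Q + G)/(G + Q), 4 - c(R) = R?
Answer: 9/10 ≈ 0.90000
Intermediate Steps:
c(R) = 4 - R
F(Q, G) = 1 (F(Q, G) = (G + Q)/(G + Q) = 1)
j(C) = 64/9 - C/9 (j(C) = 8 - (C + (4 - 1*(-4)))/9 = 8 - (C + (4 + 4))/9 = 8 - (C + 8)/9 = 8 - (8 + C)/9 = 8 + (-8/9 - C/9) = 64/9 - C/9)
F(d, -91)/j(54) = 1/(64/9 - 1/9*54) = 1/(64/9 - 6) = 1/(10/9) = 1*(9/10) = 9/10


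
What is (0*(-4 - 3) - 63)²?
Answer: 3969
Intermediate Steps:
(0*(-4 - 3) - 63)² = (0*(-7) - 63)² = (0 - 63)² = (-63)² = 3969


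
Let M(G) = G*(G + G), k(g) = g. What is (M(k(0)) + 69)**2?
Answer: 4761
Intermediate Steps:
M(G) = 2*G**2 (M(G) = G*(2*G) = 2*G**2)
(M(k(0)) + 69)**2 = (2*0**2 + 69)**2 = (2*0 + 69)**2 = (0 + 69)**2 = 69**2 = 4761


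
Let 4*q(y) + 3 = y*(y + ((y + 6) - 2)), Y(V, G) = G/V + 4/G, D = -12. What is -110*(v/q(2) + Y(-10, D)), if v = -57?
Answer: 71522/39 ≈ 1833.9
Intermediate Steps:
Y(V, G) = 4/G + G/V
q(y) = -3/4 + y*(4 + 2*y)/4 (q(y) = -3/4 + (y*(y + ((y + 6) - 2)))/4 = -3/4 + (y*(y + ((6 + y) - 2)))/4 = -3/4 + (y*(y + (4 + y)))/4 = -3/4 + (y*(4 + 2*y))/4 = -3/4 + y*(4 + 2*y)/4)
-110*(v/q(2) + Y(-10, D)) = -110*(-57/(-3/4 + 2 + (1/2)*2**2) + (4/(-12) - 12/(-10))) = -110*(-57/(-3/4 + 2 + (1/2)*4) + (4*(-1/12) - 12*(-1/10))) = -110*(-57/(-3/4 + 2 + 2) + (-1/3 + 6/5)) = -110*(-57/13/4 + 13/15) = -110*(-57*4/13 + 13/15) = -110*(-228/13 + 13/15) = -110*(-3251/195) = 71522/39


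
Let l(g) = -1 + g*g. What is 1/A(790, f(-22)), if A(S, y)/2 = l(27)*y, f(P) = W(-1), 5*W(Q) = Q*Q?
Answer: 5/1456 ≈ 0.0034341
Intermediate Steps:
l(g) = -1 + g²
W(Q) = Q²/5 (W(Q) = (Q*Q)/5 = Q²/5)
f(P) = ⅕ (f(P) = (⅕)*(-1)² = (⅕)*1 = ⅕)
A(S, y) = 1456*y (A(S, y) = 2*((-1 + 27²)*y) = 2*((-1 + 729)*y) = 2*(728*y) = 1456*y)
1/A(790, f(-22)) = 1/(1456*(⅕)) = 1/(1456/5) = 5/1456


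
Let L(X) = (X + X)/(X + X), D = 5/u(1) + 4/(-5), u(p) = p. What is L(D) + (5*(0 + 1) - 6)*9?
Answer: -8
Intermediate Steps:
D = 21/5 (D = 5/1 + 4/(-5) = 5*1 + 4*(-1/5) = 5 - 4/5 = 21/5 ≈ 4.2000)
L(X) = 1 (L(X) = (2*X)/((2*X)) = (2*X)*(1/(2*X)) = 1)
L(D) + (5*(0 + 1) - 6)*9 = 1 + (5*(0 + 1) - 6)*9 = 1 + (5*1 - 6)*9 = 1 + (5 - 6)*9 = 1 - 1*9 = 1 - 9 = -8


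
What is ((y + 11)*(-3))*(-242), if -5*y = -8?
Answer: 45738/5 ≈ 9147.6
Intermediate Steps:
y = 8/5 (y = -1/5*(-8) = 8/5 ≈ 1.6000)
((y + 11)*(-3))*(-242) = ((8/5 + 11)*(-3))*(-242) = ((63/5)*(-3))*(-242) = -189/5*(-242) = 45738/5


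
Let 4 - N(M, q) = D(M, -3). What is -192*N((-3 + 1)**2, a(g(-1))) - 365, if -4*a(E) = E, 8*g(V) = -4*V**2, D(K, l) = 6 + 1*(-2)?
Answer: -365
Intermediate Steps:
D(K, l) = 4 (D(K, l) = 6 - 2 = 4)
g(V) = -V**2/2 (g(V) = (-4*V**2)/8 = -V**2/2)
a(E) = -E/4
N(M, q) = 0 (N(M, q) = 4 - 1*4 = 4 - 4 = 0)
-192*N((-3 + 1)**2, a(g(-1))) - 365 = -192*0 - 365 = 0 - 365 = -365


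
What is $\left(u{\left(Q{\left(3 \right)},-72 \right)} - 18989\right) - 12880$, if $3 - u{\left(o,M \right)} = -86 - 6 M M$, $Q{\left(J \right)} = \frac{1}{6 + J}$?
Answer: $-676$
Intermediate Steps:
$u{\left(o,M \right)} = 89 + 6 M^{2}$ ($u{\left(o,M \right)} = 3 - \left(-86 - 6 M M\right) = 3 - \left(-86 - 6 M^{2}\right) = 3 + \left(86 + 6 M^{2}\right) = 89 + 6 M^{2}$)
$\left(u{\left(Q{\left(3 \right)},-72 \right)} - 18989\right) - 12880 = \left(\left(89 + 6 \left(-72\right)^{2}\right) - 18989\right) - 12880 = \left(\left(89 + 6 \cdot 5184\right) - 18989\right) - 12880 = \left(\left(89 + 31104\right) - 18989\right) - 12880 = \left(31193 - 18989\right) - 12880 = 12204 - 12880 = -676$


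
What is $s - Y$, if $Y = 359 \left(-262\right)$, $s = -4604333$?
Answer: $-4510275$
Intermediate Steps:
$Y = -94058$
$s - Y = -4604333 - -94058 = -4604333 + 94058 = -4510275$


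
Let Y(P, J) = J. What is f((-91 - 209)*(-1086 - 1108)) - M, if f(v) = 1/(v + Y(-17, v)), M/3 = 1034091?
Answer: -4083832177199/1316400 ≈ -3.1023e+6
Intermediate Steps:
M = 3102273 (M = 3*1034091 = 3102273)
f(v) = 1/(2*v) (f(v) = 1/(v + v) = 1/(2*v))
f((-91 - 209)*(-1086 - 1108)) - M = 1/(2*(((-91 - 209)*(-1086 - 1108)))) - 1*3102273 = 1/(2*((-300*(-2194)))) - 3102273 = (½)/658200 - 3102273 = (½)*(1/658200) - 3102273 = 1/1316400 - 3102273 = -4083832177199/1316400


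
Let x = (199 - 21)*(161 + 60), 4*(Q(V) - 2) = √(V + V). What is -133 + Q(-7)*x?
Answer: 78543 + 19669*I*√14/2 ≈ 78543.0 + 36797.0*I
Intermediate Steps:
Q(V) = 2 + √2*√V/4 (Q(V) = 2 + √(V + V)/4 = 2 + √(2*V)/4 = 2 + (√2*√V)/4 = 2 + √2*√V/4)
x = 39338 (x = 178*221 = 39338)
-133 + Q(-7)*x = -133 + (2 + √2*√(-7)/4)*39338 = -133 + (2 + √2*(I*√7)/4)*39338 = -133 + (2 + I*√14/4)*39338 = -133 + (78676 + 19669*I*√14/2) = 78543 + 19669*I*√14/2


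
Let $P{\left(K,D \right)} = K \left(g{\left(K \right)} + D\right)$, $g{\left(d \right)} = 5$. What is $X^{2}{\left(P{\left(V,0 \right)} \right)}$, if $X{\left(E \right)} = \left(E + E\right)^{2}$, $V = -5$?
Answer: $6250000$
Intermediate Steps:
$P{\left(K,D \right)} = K \left(5 + D\right)$
$X{\left(E \right)} = 4 E^{2}$ ($X{\left(E \right)} = \left(2 E\right)^{2} = 4 E^{2}$)
$X^{2}{\left(P{\left(V,0 \right)} \right)} = \left(4 \left(- 5 \left(5 + 0\right)\right)^{2}\right)^{2} = \left(4 \left(\left(-5\right) 5\right)^{2}\right)^{2} = \left(4 \left(-25\right)^{2}\right)^{2} = \left(4 \cdot 625\right)^{2} = 2500^{2} = 6250000$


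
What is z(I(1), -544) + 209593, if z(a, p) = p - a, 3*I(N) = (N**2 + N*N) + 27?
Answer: 627118/3 ≈ 2.0904e+5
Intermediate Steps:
I(N) = 9 + 2*N**2/3 (I(N) = ((N**2 + N*N) + 27)/3 = ((N**2 + N**2) + 27)/3 = (2*N**2 + 27)/3 = (27 + 2*N**2)/3 = 9 + 2*N**2/3)
z(I(1), -544) + 209593 = (-544 - (9 + (2/3)*1**2)) + 209593 = (-544 - (9 + (2/3)*1)) + 209593 = (-544 - (9 + 2/3)) + 209593 = (-544 - 1*29/3) + 209593 = (-544 - 29/3) + 209593 = -1661/3 + 209593 = 627118/3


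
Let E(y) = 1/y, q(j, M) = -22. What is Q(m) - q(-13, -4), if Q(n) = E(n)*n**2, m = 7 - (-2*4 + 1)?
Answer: 36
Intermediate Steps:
m = 14 (m = 7 - (-8 + 1) = 7 - 1*(-7) = 7 + 7 = 14)
Q(n) = n (Q(n) = n**2/n = n)
Q(m) - q(-13, -4) = 14 - 1*(-22) = 14 + 22 = 36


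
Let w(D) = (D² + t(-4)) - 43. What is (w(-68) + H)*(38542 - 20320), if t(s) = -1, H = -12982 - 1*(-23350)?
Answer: 272382456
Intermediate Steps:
H = 10368 (H = -12982 + 23350 = 10368)
w(D) = -44 + D² (w(D) = (D² - 1) - 43 = (-1 + D²) - 43 = -44 + D²)
(w(-68) + H)*(38542 - 20320) = ((-44 + (-68)²) + 10368)*(38542 - 20320) = ((-44 + 4624) + 10368)*18222 = (4580 + 10368)*18222 = 14948*18222 = 272382456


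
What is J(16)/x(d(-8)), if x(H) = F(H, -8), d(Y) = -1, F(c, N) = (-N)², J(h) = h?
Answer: ¼ ≈ 0.25000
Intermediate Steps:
F(c, N) = N²
x(H) = 64 (x(H) = (-8)² = 64)
J(16)/x(d(-8)) = 16/64 = 16*(1/64) = ¼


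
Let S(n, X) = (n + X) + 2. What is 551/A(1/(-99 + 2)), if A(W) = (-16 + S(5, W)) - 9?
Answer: -53447/1747 ≈ -30.594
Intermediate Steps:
S(n, X) = 2 + X + n (S(n, X) = (X + n) + 2 = 2 + X + n)
A(W) = -18 + W (A(W) = (-16 + (2 + W + 5)) - 9 = (-16 + (7 + W)) - 9 = (-9 + W) - 9 = -18 + W)
551/A(1/(-99 + 2)) = 551/(-18 + 1/(-99 + 2)) = 551/(-18 + 1/(-97)) = 551/(-18 - 1/97) = 551/(-1747/97) = 551*(-97/1747) = -53447/1747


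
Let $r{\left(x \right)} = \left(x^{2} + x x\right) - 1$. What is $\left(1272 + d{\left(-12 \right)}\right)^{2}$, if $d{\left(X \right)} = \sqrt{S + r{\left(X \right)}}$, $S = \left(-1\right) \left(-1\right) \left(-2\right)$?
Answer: $\left(1272 + \sqrt{285}\right)^{2} \approx 1.6612 \cdot 10^{6}$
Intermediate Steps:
$S = -2$ ($S = 1 \left(-2\right) = -2$)
$r{\left(x \right)} = -1 + 2 x^{2}$ ($r{\left(x \right)} = \left(x^{2} + x^{2}\right) - 1 = 2 x^{2} - 1 = -1 + 2 x^{2}$)
$d{\left(X \right)} = \sqrt{-3 + 2 X^{2}}$ ($d{\left(X \right)} = \sqrt{-2 + \left(-1 + 2 X^{2}\right)} = \sqrt{-3 + 2 X^{2}}$)
$\left(1272 + d{\left(-12 \right)}\right)^{2} = \left(1272 + \sqrt{-3 + 2 \left(-12\right)^{2}}\right)^{2} = \left(1272 + \sqrt{-3 + 2 \cdot 144}\right)^{2} = \left(1272 + \sqrt{-3 + 288}\right)^{2} = \left(1272 + \sqrt{285}\right)^{2}$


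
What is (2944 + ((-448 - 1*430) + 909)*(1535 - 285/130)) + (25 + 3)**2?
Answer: 1332371/26 ≈ 51245.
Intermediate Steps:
(2944 + ((-448 - 1*430) + 909)*(1535 - 285/130)) + (25 + 3)**2 = (2944 + ((-448 - 430) + 909)*(1535 - 285*1/130)) + 28**2 = (2944 + (-878 + 909)*(1535 - 57/26)) + 784 = (2944 + 31*(39853/26)) + 784 = (2944 + 1235443/26) + 784 = 1311987/26 + 784 = 1332371/26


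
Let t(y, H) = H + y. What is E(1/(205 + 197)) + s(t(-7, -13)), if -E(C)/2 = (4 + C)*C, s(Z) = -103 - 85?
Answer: -15192385/80802 ≈ -188.02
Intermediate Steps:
s(Z) = -188
E(C) = -2*C*(4 + C) (E(C) = -2*(4 + C)*C = -2*C*(4 + C))
E(1/(205 + 197)) + s(t(-7, -13)) = -2*(4 + 1/(205 + 197))/(205 + 197) - 188 = -2*(4 + 1/402)/402 - 188 = -2*1/402*(4 + 1/402) - 188 = -2*1/402*1609/402 - 188 = -1609/80802 - 188 = -15192385/80802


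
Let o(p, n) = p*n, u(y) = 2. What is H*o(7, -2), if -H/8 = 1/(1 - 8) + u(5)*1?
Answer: 208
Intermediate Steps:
o(p, n) = n*p
H = -104/7 (H = -8*(1/(1 - 8) + 2*1) = -8*(1/(-7) + 2) = -8*(-⅐ + 2) = -8*13/7 = -104/7 ≈ -14.857)
H*o(7, -2) = -(-208)*7/7 = -104/7*(-14) = 208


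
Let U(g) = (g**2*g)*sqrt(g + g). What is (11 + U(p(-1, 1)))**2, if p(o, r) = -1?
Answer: (11 - I*sqrt(2))**2 ≈ 119.0 - 31.113*I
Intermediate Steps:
U(g) = sqrt(2)*g**(7/2) (U(g) = g**3*sqrt(2*g) = g**3*(sqrt(2)*sqrt(g)) = sqrt(2)*g**(7/2))
(11 + U(p(-1, 1)))**2 = (11 + sqrt(2)*(-1)**(7/2))**2 = (11 + sqrt(2)*(-I))**2 = (11 - I*sqrt(2))**2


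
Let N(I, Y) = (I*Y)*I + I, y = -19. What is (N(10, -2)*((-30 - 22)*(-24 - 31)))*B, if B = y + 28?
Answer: -4890600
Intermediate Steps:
B = 9 (B = -19 + 28 = 9)
N(I, Y) = I + Y*I² (N(I, Y) = Y*I² + I = I + Y*I²)
(N(10, -2)*((-30 - 22)*(-24 - 31)))*B = ((10*(1 + 10*(-2)))*((-30 - 22)*(-24 - 31)))*9 = ((10*(1 - 20))*(-52*(-55)))*9 = ((10*(-19))*2860)*9 = -190*2860*9 = -543400*9 = -4890600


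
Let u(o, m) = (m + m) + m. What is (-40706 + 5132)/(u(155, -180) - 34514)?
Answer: 17787/17527 ≈ 1.0148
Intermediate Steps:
u(o, m) = 3*m (u(o, m) = 2*m + m = 3*m)
(-40706 + 5132)/(u(155, -180) - 34514) = (-40706 + 5132)/(3*(-180) - 34514) = -35574/(-540 - 34514) = -35574/(-35054) = -35574*(-1/35054) = 17787/17527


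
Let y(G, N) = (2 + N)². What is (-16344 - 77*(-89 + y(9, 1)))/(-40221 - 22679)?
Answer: 2546/15725 ≈ 0.16191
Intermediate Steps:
(-16344 - 77*(-89 + y(9, 1)))/(-40221 - 22679) = (-16344 - 77*(-89 + (2 + 1)²))/(-40221 - 22679) = (-16344 - 77*(-89 + 3²))/(-62900) = (-16344 - 77*(-89 + 9))*(-1/62900) = (-16344 - 77*(-80))*(-1/62900) = (-16344 + 6160)*(-1/62900) = -10184*(-1/62900) = 2546/15725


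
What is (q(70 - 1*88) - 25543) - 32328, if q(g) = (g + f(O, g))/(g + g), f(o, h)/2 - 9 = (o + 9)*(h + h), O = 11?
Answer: -57831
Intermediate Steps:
f(o, h) = 18 + 4*h*(9 + o) (f(o, h) = 18 + 2*((o + 9)*(h + h)) = 18 + 2*((9 + o)*(2*h)) = 18 + 2*(2*h*(9 + o)) = 18 + 4*h*(9 + o))
q(g) = (18 + 81*g)/(2*g) (q(g) = (g + (18 + 36*g + 4*g*11))/(g + g) = (g + (18 + 36*g + 44*g))/((2*g)) = (g + (18 + 80*g))*(1/(2*g)) = (18 + 81*g)*(1/(2*g)) = (18 + 81*g)/(2*g))
(q(70 - 1*88) - 25543) - 32328 = ((81/2 + 9/(70 - 1*88)) - 25543) - 32328 = ((81/2 + 9/(70 - 88)) - 25543) - 32328 = ((81/2 + 9/(-18)) - 25543) - 32328 = ((81/2 + 9*(-1/18)) - 25543) - 32328 = ((81/2 - 1/2) - 25543) - 32328 = (40 - 25543) - 32328 = -25503 - 32328 = -57831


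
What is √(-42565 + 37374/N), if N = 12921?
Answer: 3*I*√87726410231/4307 ≈ 206.31*I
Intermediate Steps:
√(-42565 + 37374/N) = √(-42565 + 37374/12921) = √(-42565 + 37374*(1/12921)) = √(-42565 + 12458/4307) = √(-183314997/4307) = 3*I*√87726410231/4307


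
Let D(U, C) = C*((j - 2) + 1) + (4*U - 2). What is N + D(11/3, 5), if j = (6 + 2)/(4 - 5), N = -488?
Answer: -1561/3 ≈ -520.33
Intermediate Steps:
j = -8 (j = 8/(-1) = 8*(-1) = -8)
D(U, C) = -2 - 9*C + 4*U (D(U, C) = C*((-8 - 2) + 1) + (4*U - 2) = C*(-10 + 1) + (-2 + 4*U) = C*(-9) + (-2 + 4*U) = -9*C + (-2 + 4*U) = -2 - 9*C + 4*U)
N + D(11/3, 5) = -488 + (-2 - 9*5 + 4*(11/3)) = -488 + (-2 - 45 + 4*(11*(⅓))) = -488 + (-2 - 45 + 4*(11/3)) = -488 + (-2 - 45 + 44/3) = -488 - 97/3 = -1561/3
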